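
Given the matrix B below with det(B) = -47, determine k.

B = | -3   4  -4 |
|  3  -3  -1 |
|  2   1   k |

Expanding along the column containing k, det(B) is linear in k: det(B) = (-3)·k + (-47).
Set (-3)·k + (-47) = -47  ⇒  (-3)·k = 0  ⇒  k = 0.

0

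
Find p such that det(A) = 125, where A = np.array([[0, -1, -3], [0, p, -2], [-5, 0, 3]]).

p = -9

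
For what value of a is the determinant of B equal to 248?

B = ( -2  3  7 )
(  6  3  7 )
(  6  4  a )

a = -1

Expanding along the column containing a, det(B) is linear in a: det(B) = (-24)·a + (224).
Set (-24)·a + (224) = 248  ⇒  (-24)·a = 24  ⇒  a = -1.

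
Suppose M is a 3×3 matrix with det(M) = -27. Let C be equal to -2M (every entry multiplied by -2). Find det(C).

For a 3×3 matrix, det(-2M) = (-2)^3·det(M) = -8·det(M).
det(C) = (-8)·(-27) = 216

216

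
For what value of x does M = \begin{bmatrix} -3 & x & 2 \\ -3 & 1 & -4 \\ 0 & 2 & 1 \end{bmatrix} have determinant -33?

Expanding along the row containing x, det(M) is linear in x: det(M) = (3)·x + (-39).
Set (3)·x + (-39) = -33  ⇒  (3)·x = 6  ⇒  x = 2.

x = 2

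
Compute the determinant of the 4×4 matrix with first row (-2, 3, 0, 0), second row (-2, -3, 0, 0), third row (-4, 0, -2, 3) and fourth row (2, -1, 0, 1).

The matrix is block lower-triangular with a 2×2 block and a 2×2 block on the diagonal, so its determinant equals the product of the determinants of the diagonal blocks.
det of the 2×2 block = 12
det of the 2×2 block = -2
det = (12)·(-2) = -24

-24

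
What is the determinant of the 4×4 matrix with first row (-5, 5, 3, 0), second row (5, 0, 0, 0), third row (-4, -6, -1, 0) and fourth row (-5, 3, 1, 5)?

-325

Expand along row 2 (it has 3 zeros):
  − (5) · M_21   where M_21 = det([5 3 0; -6 -1 0; 3 1 5]) = 65
det = (-1)·(5)·(65) = -325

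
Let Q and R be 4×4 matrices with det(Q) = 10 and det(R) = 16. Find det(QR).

|QR| = 160

det(QR) = det(Q)·det(R) = (10)·(16) = 160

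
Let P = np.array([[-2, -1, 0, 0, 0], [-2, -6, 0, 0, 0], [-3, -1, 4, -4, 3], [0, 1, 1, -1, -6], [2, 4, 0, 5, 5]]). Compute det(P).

P is block lower-triangular with a 2×2 block and a 3×3 block on the diagonal, so its determinant equals the product of the determinants of the diagonal blocks.
det of the 2×2 block = 10
det of the 3×3 block = 135
det = (10)·(135) = 1350

det(P) = 1350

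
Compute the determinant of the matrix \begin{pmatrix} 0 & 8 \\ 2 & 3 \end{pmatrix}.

det = 0·3 − 8·2 = 0 − 16 = -16

The determinant is -16.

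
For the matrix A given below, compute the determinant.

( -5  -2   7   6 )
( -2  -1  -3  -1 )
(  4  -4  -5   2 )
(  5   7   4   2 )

The determinant is 1117.

Expand along row 1:
  + (-5) · M_11   where M_11 = det([-1 -3 -1; -4 -5 2; 7 4 2]) = -67
  − (-2) · M_12   where M_12 = det([-2 -3 -1; 4 -5 2; 5 4 2]) = -11
  + (7) · M_13   where M_13 = det([-2 -1 -1; 4 -4 2; 5 7 2]) = -6
  − (6) · M_14   where M_14 = det([-2 -1 -3; 4 -4 -5; 5 7 4]) = -141
det = (+1)·(-5)·(-67) + (-1)·(-2)·(-11) + (+1)·(7)·(-6) + (-1)·(6)·(-141) = 1117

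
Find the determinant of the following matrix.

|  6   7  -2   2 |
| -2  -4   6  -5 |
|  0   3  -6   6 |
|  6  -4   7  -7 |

Expand along row 3 (it has 1 zero):
  − (3) · M_32   where M_32 = det([6 -2 2; -2 6 -5; 6 7 -7]) = -54
  + (-6) · M_33   where M_33 = det([6 7 2; -2 -4 -5; 6 -4 -7]) = -196
  − (6) · M_34   where M_34 = det([6 7 -2; -2 -4 6; 6 -4 7]) = 262
det = (-1)·(3)·(-54) + (+1)·(-6)·(-196) + (-1)·(6)·(262) = -234

-234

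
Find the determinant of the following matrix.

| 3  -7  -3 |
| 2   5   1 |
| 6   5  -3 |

-84

Expand along row 1:
  + 3 · |5 1; 5 -3| = 3·(-15 − 5) = -60
  − (-7) · |2 1; 6 -3| = −(-7)·(-6 − 6) = -84
  + (-3) · |2 5; 6 5| = (-3)·(10 − 30) = 60
Sum: (-60) + (-84) + (60) = -84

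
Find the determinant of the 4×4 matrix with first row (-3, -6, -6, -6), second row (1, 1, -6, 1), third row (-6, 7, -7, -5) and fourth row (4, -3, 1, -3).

2916

Expand along row 1:
  + (-3) · M_11   where M_11 = det([1 -6 1; 7 -7 -5; -3 1 -3]) = -204
  − (-6) · M_12   where M_12 = det([1 -6 1; -6 -7 -5; 4 1 -3]) = 276
  + (-6) · M_13   where M_13 = det([1 1 1; -6 7 -5; 4 -3 -3]) = -84
  − (-6) · M_14   where M_14 = det([1 1 -6; -6 7 -7; 4 -3 1]) = 24
det = (+1)·(-3)·(-204) + (-1)·(-6)·(276) + (+1)·(-6)·(-84) + (-1)·(-6)·(24) = 2916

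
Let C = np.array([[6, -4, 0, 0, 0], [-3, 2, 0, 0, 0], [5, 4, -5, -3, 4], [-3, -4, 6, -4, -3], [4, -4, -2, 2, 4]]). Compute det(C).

C is block lower-triangular with a 2×2 block and a 3×3 block on the diagonal, so its determinant equals the product of the determinants of the diagonal blocks.
det of the 2×2 block = 0
det of the 3×3 block = 120
det = (0)·(120) = 0

0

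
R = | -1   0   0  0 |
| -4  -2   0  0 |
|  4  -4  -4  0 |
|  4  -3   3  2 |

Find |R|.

-16

R is lower triangular, so det(R) is the product of the diagonal entries:
det = (-1) · (-2) · (-4) · (2) = -16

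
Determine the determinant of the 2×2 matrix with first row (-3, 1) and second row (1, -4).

The determinant is 11.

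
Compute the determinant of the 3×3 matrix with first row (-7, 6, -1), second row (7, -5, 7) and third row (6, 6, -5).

Expand along column 1:
  + (-7) · |-5 7; 6 -5| = (-7)·(25 − 42) = 119
  − 7 · |6 -1; 6 -5| = −7·(-30 − (-6)) = 168
  + 6 · |6 -1; -5 7| = 6·(42 − 5) = 222
Sum: (119) + (168) + (222) = 509

509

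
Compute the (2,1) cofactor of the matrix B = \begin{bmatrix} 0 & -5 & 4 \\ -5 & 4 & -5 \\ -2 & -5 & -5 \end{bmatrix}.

Delete row 2 and column 1; the remaining 2×2 submatrix is [-5 4; -5 -5].
Its determinant is (-5)·(-5) − 4·(-5) = 45.
The cofactor carries sign (−1)^(2+1) = −1, so C_{2,1} = −(45) = -45.

-45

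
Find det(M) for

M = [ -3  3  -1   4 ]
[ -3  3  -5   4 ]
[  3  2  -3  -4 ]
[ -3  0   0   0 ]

det(M) = 240

Expand along row 4 (it has 3 zeros):
  − (-3) · M_41   where M_41 = det([3 -1 4; 3 -5 4; 2 -3 -4]) = 80
det = (-1)·(-3)·(80) = 240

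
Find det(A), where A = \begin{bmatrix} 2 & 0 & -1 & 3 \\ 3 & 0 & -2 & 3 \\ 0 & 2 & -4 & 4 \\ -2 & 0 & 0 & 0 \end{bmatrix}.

Expand along row 4 (it has 3 zeros):
  − (-2) · M_41   where M_41 = det([0 -1 3; 0 -2 3; 2 -4 4]) = 6
det = (-1)·(-2)·(6) = 12

12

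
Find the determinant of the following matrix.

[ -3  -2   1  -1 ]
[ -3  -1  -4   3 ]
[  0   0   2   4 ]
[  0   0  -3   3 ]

The matrix is block upper-triangular with a 2×2 block and a 2×2 block on the diagonal, so its determinant equals the product of the determinants of the diagonal blocks.
det of the 2×2 block = -3
det of the 2×2 block = 18
det = (-3)·(18) = -54

The determinant is -54.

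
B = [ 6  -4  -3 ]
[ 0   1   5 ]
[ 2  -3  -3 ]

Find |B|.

The determinant is 38.

Expand along column 1:
  + 6 · |1 5; -3 -3| = 6·(-3 − (-15)) = 72
  + 2 · |-4 -3; 1 5| = 2·(-20 − (-3)) = -34
Sum: (72) + (-34) = 38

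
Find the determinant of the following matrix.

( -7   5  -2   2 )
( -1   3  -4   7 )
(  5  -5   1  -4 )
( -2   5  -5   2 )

The determinant is -363.

Expand along row 1:
  + (-7) · M_11   where M_11 = det([3 -4 7; -5 1 -4; 5 -5 2]) = 126
  − (5) · M_12   where M_12 = det([-1 -4 7; 5 1 -4; -2 -5 2]) = -135
  + (-2) · M_13   where M_13 = det([-1 3 7; 5 -5 -4; -2 5 2]) = 89
  − (2) · M_14   where M_14 = det([-1 3 -4; 5 -5 1; -2 5 -5]) = -11
det = (+1)·(-7)·(126) + (-1)·(5)·(-135) + (+1)·(-2)·(89) + (-1)·(2)·(-11) = -363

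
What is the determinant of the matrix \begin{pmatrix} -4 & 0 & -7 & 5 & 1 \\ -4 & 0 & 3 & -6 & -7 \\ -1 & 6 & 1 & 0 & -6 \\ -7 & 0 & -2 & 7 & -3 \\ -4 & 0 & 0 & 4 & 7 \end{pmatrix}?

The determinant is 20970.

Expand along column 2 (it has 4 zeros):
  − (6) · M_32   where M_32 = det([-4 -7 5 1; -4 3 -6 -7; -7 -2 7 -3; -4 0 4 7]) = -3495
det = (-1)·(6)·(-3495) = 20970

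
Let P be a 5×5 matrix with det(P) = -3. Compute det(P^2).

9

det(P^2) = (det P)^2 = (-3)^2 = 9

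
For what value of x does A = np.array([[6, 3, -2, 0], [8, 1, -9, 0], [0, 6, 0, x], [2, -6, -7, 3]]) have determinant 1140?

3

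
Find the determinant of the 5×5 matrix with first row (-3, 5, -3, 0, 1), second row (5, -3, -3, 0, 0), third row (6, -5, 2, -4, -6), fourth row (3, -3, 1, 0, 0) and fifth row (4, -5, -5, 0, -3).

-16

Expand along column 4 (it has 4 zeros):
  − (-4) · M_34   where M_34 = det([-3 5 -3 1; 5 -3 -3 0; 3 -3 1 0; 4 -5 -5 -3]) = -4
det = (-1)·(-4)·(-4) = -16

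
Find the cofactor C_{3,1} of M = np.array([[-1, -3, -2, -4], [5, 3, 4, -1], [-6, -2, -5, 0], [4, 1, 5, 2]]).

Delete row 3 and column 1; the remaining 3×3 submatrix is [-3 -2 -4; 3 4 -1; 1 5 2].
Its determinant is -69.
The cofactor carries sign (−1)^(3+1) = +1, so C_{3,1} = +(-69) = -69.

The cofactor is -69.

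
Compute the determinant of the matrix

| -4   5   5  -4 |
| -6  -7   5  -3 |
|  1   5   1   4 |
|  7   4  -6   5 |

The determinant is -94.

Expand along row 1:
  + (-4) · M_11   where M_11 = det([-7 5 -3; 5 1 4; 4 -6 5]) = -146
  − (5) · M_12   where M_12 = det([-6 5 -3; 1 1 4; 7 -6 5]) = -20
  + (5) · M_13   where M_13 = det([-6 -7 -3; 1 5 4; 7 4 5]) = -122
  − (-4) · M_14   where M_14 = det([-6 -7 5; 1 5 1; 7 4 -6]) = -42
det = (+1)·(-4)·(-146) + (-1)·(5)·(-20) + (+1)·(5)·(-122) + (-1)·(-4)·(-42) = -94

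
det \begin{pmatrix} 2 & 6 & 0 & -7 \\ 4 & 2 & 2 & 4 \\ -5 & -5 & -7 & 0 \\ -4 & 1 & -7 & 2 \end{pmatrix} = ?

1096

Expand along row 1 (it has 1 zero):
  + (2) · M_11   where M_11 = det([2 2 4; -5 -7 0; 1 -7 2]) = 160
  − (6) · M_12   where M_12 = det([4 2 4; -5 -7 0; -4 -7 2]) = -8
  − (-7) · M_14   where M_14 = det([4 2 2; -5 -5 -7; -4 1 -7]) = 104
det = (+1)·(2)·(160) + (-1)·(6)·(-8) + (-1)·(-7)·(104) = 1096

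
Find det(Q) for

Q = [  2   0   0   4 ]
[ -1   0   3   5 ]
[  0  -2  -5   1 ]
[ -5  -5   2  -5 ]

Expand along row 1 (it has 2 zeros):
  + (2) · M_11   where M_11 = det([0 3 5; -2 -5 1; -5 2 -5]) = -190
  − (4) · M_14   where M_14 = det([-1 0 3; 0 -2 -5; -5 -5 2]) = -1
det = (+1)·(2)·(-190) + (-1)·(4)·(-1) = -376

-376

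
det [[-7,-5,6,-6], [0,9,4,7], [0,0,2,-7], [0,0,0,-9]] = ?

The matrix is upper triangular, so the determinant is the product of the diagonal entries:
det = (-7) · (9) · (2) · (-9) = 1134

The determinant is 1134.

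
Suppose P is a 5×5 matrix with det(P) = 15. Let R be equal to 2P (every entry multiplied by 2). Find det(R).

For a 5×5 matrix, det(2P) = 2^5·det(P) = 32·det(P).
det(R) = (32)·(15) = 480

480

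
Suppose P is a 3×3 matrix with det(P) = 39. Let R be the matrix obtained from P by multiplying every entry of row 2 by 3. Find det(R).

det(R) = 117

Scaling one row by 3 multiplies the determinant by 3.
det(R) = (3)·(39) = 117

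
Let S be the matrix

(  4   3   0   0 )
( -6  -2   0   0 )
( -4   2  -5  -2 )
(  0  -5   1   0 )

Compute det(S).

det(S) = 20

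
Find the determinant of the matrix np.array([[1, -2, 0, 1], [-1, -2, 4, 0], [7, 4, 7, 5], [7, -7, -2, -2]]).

The determinant is 775.

Expand along row 1 (it has 1 zero):
  + (1) · M_11   where M_11 = det([-2 4 0; 4 7 5; -7 -2 -2]) = -100
  − (-2) · M_12   where M_12 = det([-1 4 0; 7 7 5; 7 -2 -2]) = 200
  − (1) · M_14   where M_14 = det([-1 -2 4; 7 4 7; 7 -7 -2]) = -475
det = (+1)·(1)·(-100) + (-1)·(-2)·(200) + (-1)·(1)·(-475) = 775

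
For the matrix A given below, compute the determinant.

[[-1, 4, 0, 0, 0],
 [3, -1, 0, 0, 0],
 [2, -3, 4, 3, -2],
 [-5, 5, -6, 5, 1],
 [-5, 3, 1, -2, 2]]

-803

A is block lower-triangular with a 2×2 block and a 3×3 block on the diagonal, so its determinant equals the product of the determinants of the diagonal blocks.
det of the 2×2 block = -11
det of the 3×3 block = 73
det = (-11)·(73) = -803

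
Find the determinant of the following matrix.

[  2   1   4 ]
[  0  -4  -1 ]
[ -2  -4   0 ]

The determinant is -38.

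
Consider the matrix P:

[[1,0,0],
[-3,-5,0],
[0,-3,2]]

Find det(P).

-10

P is lower triangular, so det(P) is the product of the diagonal entries:
det = (1) · (-5) · (2) = -10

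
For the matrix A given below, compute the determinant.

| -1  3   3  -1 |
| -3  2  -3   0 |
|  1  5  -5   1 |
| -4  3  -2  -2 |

Expand along row 2 (it has 1 zero):
  − (-3) · M_21   where M_21 = det([3 3 -1; 5 -5 1; 3 -2 -2]) = 70
  + (2) · M_22   where M_22 = det([-1 3 -1; 1 -5 1; -4 -2 -2]) = 4
  − (-3) · M_23   where M_23 = det([-1 3 -1; 1 5 1; -4 3 -2]) = -16
det = (-1)·(-3)·(70) + (+1)·(2)·(4) + (-1)·(-3)·(-16) = 170

170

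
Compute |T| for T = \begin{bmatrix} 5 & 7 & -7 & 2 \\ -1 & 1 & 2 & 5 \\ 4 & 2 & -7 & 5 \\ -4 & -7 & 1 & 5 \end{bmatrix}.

|T| = 528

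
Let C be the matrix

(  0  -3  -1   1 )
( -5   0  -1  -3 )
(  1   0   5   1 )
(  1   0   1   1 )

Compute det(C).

-24

Expand along column 2 (it has 3 zeros):
  − (-3) · M_12   where M_12 = det([-5 -1 -3; 1 5 1; 1 1 1]) = -8
det = (-1)·(-3)·(-8) = -24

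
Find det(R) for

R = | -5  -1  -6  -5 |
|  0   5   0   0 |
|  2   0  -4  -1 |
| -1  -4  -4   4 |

Expand along row 2 (it has 3 zeros):
  + (5) · M_22   where M_22 = det([-5 -6 -5; 2 -4 -1; -1 -4 4]) = 202
det = (+1)·(5)·(202) = 1010

|R| = 1010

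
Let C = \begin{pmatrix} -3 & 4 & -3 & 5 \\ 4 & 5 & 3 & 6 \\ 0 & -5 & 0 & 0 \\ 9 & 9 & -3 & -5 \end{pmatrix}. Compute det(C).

Expand along row 3 (it has 3 zeros):
  − (-5) · M_32   where M_32 = det([-3 -3 5; 4 3 6; 9 -3 -5]) = -426
det = (-1)·(-5)·(-426) = -2130

det(C) = -2130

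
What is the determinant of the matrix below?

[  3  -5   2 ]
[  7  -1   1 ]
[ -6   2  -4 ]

Expand along column 1:
  + 3 · |-1 1; 2 -4| = 3·(4 − 2) = 6
  − 7 · |-5 2; 2 -4| = −7·(20 − 4) = -112
  + (-6) · |-5 2; -1 1| = (-6)·(-5 − (-2)) = 18
Sum: (6) + (-112) + (18) = -88

-88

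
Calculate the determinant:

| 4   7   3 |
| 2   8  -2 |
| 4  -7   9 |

The determinant is -88.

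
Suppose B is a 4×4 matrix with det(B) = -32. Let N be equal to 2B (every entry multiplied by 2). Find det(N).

For a 4×4 matrix, det(2B) = 2^4·det(B) = 16·det(B).
det(N) = (16)·(-32) = -512

det(N) = -512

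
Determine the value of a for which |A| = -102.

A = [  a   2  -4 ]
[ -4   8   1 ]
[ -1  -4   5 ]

a = -1

Expanding along the column containing a, det(A) is linear in a: det(A) = (44)·a + (-58).
Set (44)·a + (-58) = -102  ⇒  (44)·a = -44  ⇒  a = -1.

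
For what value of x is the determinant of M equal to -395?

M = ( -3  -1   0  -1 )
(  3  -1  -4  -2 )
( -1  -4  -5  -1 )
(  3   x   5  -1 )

Expanding along the column containing x, det(M) is linear in x: det(M) = (37)·x + (-210).
Set (37)·x + (-210) = -395  ⇒  (37)·x = -185  ⇒  x = -5.

-5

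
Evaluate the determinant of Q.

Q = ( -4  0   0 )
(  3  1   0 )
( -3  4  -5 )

|Q| = 20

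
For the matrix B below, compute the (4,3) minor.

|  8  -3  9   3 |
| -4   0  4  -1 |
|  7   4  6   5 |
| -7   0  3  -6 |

The minor is -55.

Delete row 4 and column 3; the remaining 3×3 submatrix is [8 -3 3; -4 0 -1; 7 4 5].
Its determinant is -55.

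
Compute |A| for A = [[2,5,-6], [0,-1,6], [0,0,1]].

A is upper triangular, so det(A) is the product of the diagonal entries:
det = (2) · (-1) · (1) = -2

-2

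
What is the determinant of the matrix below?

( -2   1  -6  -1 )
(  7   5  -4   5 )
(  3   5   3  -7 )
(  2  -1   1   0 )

Expand along row 4 (it has 1 zero):
  − (2) · M_41   where M_41 = det([1 -6 -1; 5 -4 5; 5 3 -7]) = -382
  + (-1) · M_42   where M_42 = det([-2 -6 -1; 7 -4 5; 3 3 -7]) = -443
  − (1) · M_43   where M_43 = det([-2 1 -1; 7 5 5; 3 5 -7]) = 164
det = (-1)·(2)·(-382) + (+1)·(-1)·(-443) + (-1)·(1)·(164) = 1043

1043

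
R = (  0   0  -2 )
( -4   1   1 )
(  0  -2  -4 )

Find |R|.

Expand along column 1:
  − (-4) · |0 -2; -2 -4| = −(-4)·(0 − 4) = -16

|R| = -16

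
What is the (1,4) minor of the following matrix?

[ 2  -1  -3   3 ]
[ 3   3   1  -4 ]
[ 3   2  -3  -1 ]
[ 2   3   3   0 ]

5

Delete row 1 and column 4; the remaining 3×3 submatrix is [3 3 1; 3 2 -3; 2 3 3].
Its determinant is 5.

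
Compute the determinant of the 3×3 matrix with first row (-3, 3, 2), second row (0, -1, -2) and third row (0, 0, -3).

-9

The matrix is upper triangular, so the determinant is the product of the diagonal entries:
det = (-3) · (-1) · (-3) = -9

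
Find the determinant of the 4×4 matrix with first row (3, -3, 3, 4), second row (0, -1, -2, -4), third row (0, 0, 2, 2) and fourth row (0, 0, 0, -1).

The matrix is upper triangular, so the determinant is the product of the diagonal entries:
det = (3) · (-1) · (2) · (-1) = 6

6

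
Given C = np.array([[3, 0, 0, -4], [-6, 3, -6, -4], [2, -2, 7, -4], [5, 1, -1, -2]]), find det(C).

The determinant is 318.

Expand along row 1 (it has 2 zeros):
  + (3) · M_11   where M_11 = det([3 -6 -4; -2 7 -4; 1 -1 -2]) = 14
  − (-4) · M_14   where M_14 = det([-6 3 -6; 2 -2 7; 5 1 -1]) = 69
det = (+1)·(3)·(14) + (-1)·(-4)·(69) = 318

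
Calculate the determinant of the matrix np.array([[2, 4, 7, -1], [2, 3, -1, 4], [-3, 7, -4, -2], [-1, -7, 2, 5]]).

1599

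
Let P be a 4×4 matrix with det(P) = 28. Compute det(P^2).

det(P^2) = (det P)^2 = (28)^2 = 784

The determinant is 784.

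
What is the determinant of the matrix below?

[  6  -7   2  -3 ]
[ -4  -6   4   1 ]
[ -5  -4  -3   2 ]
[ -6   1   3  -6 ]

Expand along row 1:
  + (6) · M_11   where M_11 = det([-6 4 1; -4 -3 2; 1 3 -6]) = -169
  − (-7) · M_12   where M_12 = det([-4 4 1; -5 -3 2; -6 3 -6]) = -249
  + (2) · M_13   where M_13 = det([-4 -6 1; -5 -4 2; -6 1 -6]) = 135
  − (-3) · M_14   where M_14 = det([-4 -6 4; -5 -4 -3; -6 1 3]) = -278
det = (+1)·(6)·(-169) + (-1)·(-7)·(-249) + (+1)·(2)·(135) + (-1)·(-3)·(-278) = -3321

The determinant is -3321.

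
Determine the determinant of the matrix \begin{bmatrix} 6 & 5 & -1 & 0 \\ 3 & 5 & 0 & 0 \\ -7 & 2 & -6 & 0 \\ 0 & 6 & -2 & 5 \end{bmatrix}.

Expand along column 4 (it has 3 zeros):
  + (5) · M_44   where M_44 = det([6 5 -1; 3 5 0; -7 2 -6]) = -131
det = (+1)·(5)·(-131) = -655

The determinant is -655.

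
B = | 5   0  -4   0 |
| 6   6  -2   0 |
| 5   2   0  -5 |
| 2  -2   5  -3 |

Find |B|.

|B| = 854

Expand along row 1 (it has 2 zeros):
  + (5) · M_11   where M_11 = det([6 -2 0; 2 0 -5; -2 5 -3]) = 118
  + (-4) · M_13   where M_13 = det([6 6 0; 5 2 -5; 2 -2 -3]) = -66
det = (+1)·(5)·(118) + (+1)·(-4)·(-66) = 854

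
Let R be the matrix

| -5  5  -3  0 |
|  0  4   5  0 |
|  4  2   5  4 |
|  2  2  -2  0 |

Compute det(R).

Expand along column 4 (it has 3 zeros):
  − (4) · M_34   where M_34 = det([-5 5 -3; 0 4 5; 2 2 -2]) = 164
det = (-1)·(4)·(164) = -656

-656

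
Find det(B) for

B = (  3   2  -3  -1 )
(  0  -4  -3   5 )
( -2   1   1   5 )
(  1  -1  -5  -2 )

-363

Expand along row 2 (it has 1 zero):
  + (-4) · M_22   where M_22 = det([3 -3 -1; -2 1 5; 1 -5 -2]) = 57
  − (-3) · M_23   where M_23 = det([3 2 -1; -2 1 5; 1 -1 -2]) = 10
  + (5) · M_24   where M_24 = det([3 2 -3; -2 1 1; 1 -1 -5]) = -33
det = (+1)·(-4)·(57) + (-1)·(-3)·(10) + (+1)·(5)·(-33) = -363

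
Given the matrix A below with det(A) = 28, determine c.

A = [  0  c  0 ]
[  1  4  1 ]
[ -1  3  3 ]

Expanding along the row containing c, det(A) is linear in c: det(A) = (-4)·c + (0).
Set (-4)·c + (0) = 28  ⇒  (-4)·c = 28  ⇒  c = -7.

-7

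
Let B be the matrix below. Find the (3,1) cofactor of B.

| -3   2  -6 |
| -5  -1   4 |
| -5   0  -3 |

The cofactor is 2.

Delete row 3 and column 1; the remaining 2×2 submatrix is [2 -6; -1 4].
Its determinant is 2·4 − (-6)·(-1) = 2.
The cofactor carries sign (−1)^(3+1) = +1, so C_{3,1} = +(2) = 2.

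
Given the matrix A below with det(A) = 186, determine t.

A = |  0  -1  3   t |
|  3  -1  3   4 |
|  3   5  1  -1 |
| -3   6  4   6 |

4

Expanding along the row containing t, det(A) is linear in t: det(A) = (-156)·t + (810).
Set (-156)·t + (810) = 186  ⇒  (-156)·t = -624  ⇒  t = 4.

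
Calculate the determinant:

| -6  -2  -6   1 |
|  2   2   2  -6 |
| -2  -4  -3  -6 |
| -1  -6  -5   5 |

502

Expand along row 1:
  + (-6) · M_11   where M_11 = det([2 2 -6; -4 -3 -6; -6 -5 5]) = 10
  − (-2) · M_12   where M_12 = det([2 2 -6; -2 -3 -6; -1 -5 5]) = -100
  + (-6) · M_13   where M_13 = det([2 2 -6; -2 -4 -6; -1 -6 5]) = -128
  − (1) · M_14   where M_14 = det([2 2 2; -2 -4 -3; -1 -6 -5]) = 6
det = (+1)·(-6)·(10) + (-1)·(-2)·(-100) + (+1)·(-6)·(-128) + (-1)·(1)·(6) = 502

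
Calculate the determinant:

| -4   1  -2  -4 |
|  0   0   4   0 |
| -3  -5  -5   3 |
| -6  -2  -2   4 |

-584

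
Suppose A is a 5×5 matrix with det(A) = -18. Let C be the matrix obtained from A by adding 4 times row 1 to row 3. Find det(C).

Adding a multiple of one row to another leaves the determinant unchanged.
det(C) = (1)·(-18) = -18

-18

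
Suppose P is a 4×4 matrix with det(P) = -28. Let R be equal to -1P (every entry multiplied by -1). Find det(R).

The determinant is -28.

For a 4×4 matrix, det(-1P) = (-1)^4·det(P) = 1·det(P).
det(R) = (1)·(-28) = -28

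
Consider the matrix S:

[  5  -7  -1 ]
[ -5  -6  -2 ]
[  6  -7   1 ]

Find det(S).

|S| = -122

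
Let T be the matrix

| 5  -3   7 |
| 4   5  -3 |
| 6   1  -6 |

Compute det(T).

Expand along row 1:
  + 5 · |5 -3; 1 -6| = 5·(-30 − (-3)) = -135
  − (-3) · |4 -3; 6 -6| = −(-3)·(-24 − (-18)) = -18
  + 7 · |4 5; 6 1| = 7·(4 − 30) = -182
Sum: (-135) + (-18) + (-182) = -335

The determinant is -335.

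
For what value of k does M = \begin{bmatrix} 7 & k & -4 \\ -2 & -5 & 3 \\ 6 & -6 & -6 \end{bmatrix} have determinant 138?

k = -5

Expanding along the row containing k, det(M) is linear in k: det(M) = (6)·k + (168).
Set (6)·k + (168) = 138  ⇒  (6)·k = -30  ⇒  k = -5.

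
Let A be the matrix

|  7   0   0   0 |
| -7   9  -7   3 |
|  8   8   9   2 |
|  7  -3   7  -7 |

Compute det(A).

det(A) = -5558

Expand along row 1 (it has 3 zeros):
  + (7) · M_11   where M_11 = det([9 -7 3; 8 9 2; -3 7 -7]) = -794
det = (+1)·(7)·(-794) = -5558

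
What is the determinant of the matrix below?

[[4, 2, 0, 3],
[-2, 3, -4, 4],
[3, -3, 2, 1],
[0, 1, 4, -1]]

The determinant is -300.

Expand along row 1 (it has 1 zero):
  + (4) · M_11   where M_11 = det([3 -4 4; -3 2 1; 1 4 -1]) = -66
  − (2) · M_12   where M_12 = det([-2 -4 4; 3 2 1; 0 4 -1]) = 48
  − (3) · M_14   where M_14 = det([-2 3 -4; 3 -3 2; 0 1 4]) = -20
det = (+1)·(4)·(-66) + (-1)·(2)·(48) + (-1)·(3)·(-20) = -300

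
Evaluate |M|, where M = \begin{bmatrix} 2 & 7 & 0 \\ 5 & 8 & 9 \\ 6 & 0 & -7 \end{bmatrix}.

|M| = 511

Expand along column 2:
  − 7 · |5 9; 6 -7| = −7·(-35 − 54) = 623
  + 8 · |2 0; 6 -7| = 8·(-14 − 0) = -112
Sum: (623) + (-112) = 511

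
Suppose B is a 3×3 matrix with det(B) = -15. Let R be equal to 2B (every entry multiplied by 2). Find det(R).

The determinant is -120.

For a 3×3 matrix, det(2B) = 2^3·det(B) = 8·det(B).
det(R) = (8)·(-15) = -120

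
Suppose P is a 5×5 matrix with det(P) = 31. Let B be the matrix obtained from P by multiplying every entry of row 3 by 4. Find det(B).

124

Scaling one row by 4 multiplies the determinant by 4.
det(B) = (4)·(31) = 124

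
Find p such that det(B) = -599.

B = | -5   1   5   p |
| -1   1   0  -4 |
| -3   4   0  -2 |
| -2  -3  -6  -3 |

p = -6

Expanding along the column containing p, det(B) is linear in p: det(B) = (-6)·p + (-635).
Set (-6)·p + (-635) = -599  ⇒  (-6)·p = 36  ⇒  p = -6.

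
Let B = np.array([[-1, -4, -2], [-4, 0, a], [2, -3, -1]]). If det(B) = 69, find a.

a = -7

Expanding along the column containing a, det(B) is linear in a: det(B) = (-11)·a + (-8).
Set (-11)·a + (-8) = 69  ⇒  (-11)·a = 77  ⇒  a = -7.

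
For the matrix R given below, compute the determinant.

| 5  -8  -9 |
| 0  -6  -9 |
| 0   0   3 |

R is upper triangular, so det(R) is the product of the diagonal entries:
det = (5) · (-6) · (3) = -90

|R| = -90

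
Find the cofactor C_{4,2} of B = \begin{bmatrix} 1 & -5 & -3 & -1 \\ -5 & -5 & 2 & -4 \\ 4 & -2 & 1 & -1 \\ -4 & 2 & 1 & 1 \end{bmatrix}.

Delete row 4 and column 2; the remaining 3×3 submatrix is [1 -3 -1; -5 2 -4; 4 1 -1].
Its determinant is 78.
The cofactor carries sign (−1)^(4+2) = +1, so C_{4,2} = +(78) = 78.

78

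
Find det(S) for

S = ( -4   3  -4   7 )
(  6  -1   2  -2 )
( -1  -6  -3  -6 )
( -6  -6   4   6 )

Expand along row 1:
  + (-4) · M_11   where M_11 = det([-1 2 -2; -6 -3 -6; -6 4 6]) = 222
  − (3) · M_12   where M_12 = det([6 2 -2; -1 -3 -6; -6 4 6]) = 164
  + (-4) · M_13   where M_13 = det([6 -1 -2; -1 -6 -6; -6 -6 6]) = -414
  − (7) · M_14   where M_14 = det([6 -1 2; -1 -6 -3; -6 -6 4]) = -334
det = (+1)·(-4)·(222) + (-1)·(3)·(164) + (+1)·(-4)·(-414) + (-1)·(7)·(-334) = 2614

det(S) = 2614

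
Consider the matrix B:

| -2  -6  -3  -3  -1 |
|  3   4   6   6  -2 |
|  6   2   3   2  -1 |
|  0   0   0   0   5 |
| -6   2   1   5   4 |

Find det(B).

Expand along row 4 (it has 4 zeros):
  − (5) · M_45   where M_45 = det([-2 -6 -3 -3; 3 4 6 6; 6 2 3 2; -6 2 1 5]) = -272
det = (-1)·(5)·(-272) = 1360

1360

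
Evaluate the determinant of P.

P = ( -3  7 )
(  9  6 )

det(P) = (-3)·6 − 7·9 = -18 − 63 = -81

-81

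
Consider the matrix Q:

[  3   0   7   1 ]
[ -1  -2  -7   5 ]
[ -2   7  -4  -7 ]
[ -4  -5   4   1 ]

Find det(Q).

Expand along row 1 (it has 1 zero):
  + (3) · M_11   where M_11 = det([-2 -7 5; 7 -4 -7; -5 4 1]) = -204
  + (7) · M_13   where M_13 = det([-1 -2 5; -2 7 -7; -4 -5 1]) = 158
  − (1) · M_14   where M_14 = det([-1 -2 -7; -2 7 -4; -4 -5 4]) = -322
det = (+1)·(3)·(-204) + (+1)·(7)·(158) + (-1)·(1)·(-322) = 816

The determinant is 816.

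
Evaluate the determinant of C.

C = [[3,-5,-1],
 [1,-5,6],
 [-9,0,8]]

The determinant is 235.

Expand along column 2:
  − (-5) · |1 6; -9 8| = −(-5)·(8 − (-54)) = 310
  + (-5) · |3 -1; -9 8| = (-5)·(24 − 9) = -75
Sum: (310) + (-75) = 235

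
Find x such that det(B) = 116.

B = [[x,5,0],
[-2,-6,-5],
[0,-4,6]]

Expanding along the column containing x, det(B) is linear in x: det(B) = (-56)·x + (60).
Set (-56)·x + (60) = 116  ⇒  (-56)·x = 56  ⇒  x = -1.

x = -1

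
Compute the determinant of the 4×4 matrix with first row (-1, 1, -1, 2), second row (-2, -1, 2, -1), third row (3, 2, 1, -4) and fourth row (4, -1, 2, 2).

108

Expand along row 1:
  + (-1) · M_11   where M_11 = det([-1 2 -1; 2 1 -4; -1 2 2]) = -15
  − (1) · M_12   where M_12 = det([-2 2 -1; 3 1 -4; 4 2 2]) = -66
  + (-1) · M_13   where M_13 = det([-2 -1 -1; 3 2 -4; 4 -1 2]) = 33
  − (2) · M_14   where M_14 = det([-2 -1 2; 3 2 1; 4 -1 2]) = -30
det = (+1)·(-1)·(-15) + (-1)·(1)·(-66) + (+1)·(-1)·(33) + (-1)·(2)·(-30) = 108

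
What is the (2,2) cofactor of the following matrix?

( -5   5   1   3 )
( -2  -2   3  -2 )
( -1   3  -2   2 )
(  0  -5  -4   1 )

Delete row 2 and column 2; the remaining 3×3 submatrix is [-5 1 3; -1 -2 2; 0 -4 1].
Its determinant is -17.
The cofactor carries sign (−1)^(2+2) = +1, so C_{2,2} = +(-17) = -17.

-17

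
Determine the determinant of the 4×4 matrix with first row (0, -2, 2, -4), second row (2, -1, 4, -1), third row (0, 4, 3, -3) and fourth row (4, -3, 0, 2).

Expand along column 1 (it has 2 zeros):
  − (2) · M_21   where M_21 = det([-2 2 -4; 4 3 -3; -3 0 2]) = -46
  − (4) · M_41   where M_41 = det([-2 2 -4; -1 4 -1; 4 3 -3]) = 80
det = (-1)·(2)·(-46) + (-1)·(4)·(80) = -228

-228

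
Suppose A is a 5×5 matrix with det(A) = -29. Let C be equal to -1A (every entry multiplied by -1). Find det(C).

For a 5×5 matrix, det(-1A) = (-1)^5·det(A) = -1·det(A).
det(C) = (-1)·(-29) = 29

29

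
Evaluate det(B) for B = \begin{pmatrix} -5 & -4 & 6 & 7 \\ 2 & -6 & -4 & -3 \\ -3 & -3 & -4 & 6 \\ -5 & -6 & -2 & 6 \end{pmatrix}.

|B| = 792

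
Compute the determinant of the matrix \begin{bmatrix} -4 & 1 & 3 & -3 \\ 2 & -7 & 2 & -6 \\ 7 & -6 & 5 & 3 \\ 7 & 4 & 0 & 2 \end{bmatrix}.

The determinant is -2622.

Expand along row 4 (it has 1 zero):
  − (7) · M_41   where M_41 = det([1 3 -3; -7 2 -6; -6 5 3]) = 276
  + (4) · M_42   where M_42 = det([-4 3 -3; 2 2 -6; 7 5 3]) = -276
  + (2) · M_44   where M_44 = det([-4 1 3; 2 -7 2; 7 -6 5]) = 207
det = (-1)·(7)·(276) + (+1)·(4)·(-276) + (+1)·(2)·(207) = -2622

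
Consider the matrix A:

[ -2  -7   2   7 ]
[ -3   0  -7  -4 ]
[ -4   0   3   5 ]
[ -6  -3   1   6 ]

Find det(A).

82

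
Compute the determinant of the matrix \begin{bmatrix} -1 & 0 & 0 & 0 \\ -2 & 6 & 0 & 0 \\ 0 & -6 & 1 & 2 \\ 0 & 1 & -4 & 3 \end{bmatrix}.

The matrix is block lower-triangular with a 2×2 block and a 2×2 block on the diagonal, so its determinant equals the product of the determinants of the diagonal blocks.
det of the 2×2 block = -6
det of the 2×2 block = 11
det = (-6)·(11) = -66

-66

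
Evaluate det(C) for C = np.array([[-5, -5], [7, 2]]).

25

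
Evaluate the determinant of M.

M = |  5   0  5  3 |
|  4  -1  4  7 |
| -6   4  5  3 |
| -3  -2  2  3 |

Expand along row 1 (it has 1 zero):
  + (5) · M_11   where M_11 = det([-1 4 7; 4 5 3; -2 2 3]) = 45
  + (5) · M_13   where M_13 = det([4 -1 7; -6 4 3; -3 -2 3]) = 231
  − (3) · M_14   where M_14 = det([4 -1 4; -6 4 5; -3 -2 2]) = 171
det = (+1)·(5)·(45) + (+1)·(5)·(231) + (-1)·(3)·(171) = 867

|M| = 867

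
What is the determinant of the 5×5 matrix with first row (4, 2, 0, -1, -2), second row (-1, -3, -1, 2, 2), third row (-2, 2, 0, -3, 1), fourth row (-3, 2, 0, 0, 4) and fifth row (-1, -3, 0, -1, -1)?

65

Expand along column 3 (it has 4 zeros):
  − (-1) · M_23   where M_23 = det([4 2 -1 -2; -2 2 -3 1; -3 2 0 4; -1 -3 -1 -1]) = 65
det = (-1)·(-1)·(65) = 65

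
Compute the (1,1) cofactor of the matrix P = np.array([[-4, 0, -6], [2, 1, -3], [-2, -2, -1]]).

Delete row 1 and column 1; the remaining 2×2 submatrix is [1 -3; -2 -1].
Its determinant is 1·(-1) − (-3)·(-2) = -7.
The cofactor carries sign (−1)^(1+1) = +1, so C_{1,1} = +(-7) = -7.

The cofactor is -7.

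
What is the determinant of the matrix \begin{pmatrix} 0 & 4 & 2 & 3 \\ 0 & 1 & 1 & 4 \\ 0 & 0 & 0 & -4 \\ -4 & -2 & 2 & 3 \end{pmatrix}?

Expand along row 3 (it has 3 zeros):
  − (-4) · M_34   where M_34 = det([0 4 2; 0 1 1; -4 -2 2]) = -8
det = (-1)·(-4)·(-8) = -32

-32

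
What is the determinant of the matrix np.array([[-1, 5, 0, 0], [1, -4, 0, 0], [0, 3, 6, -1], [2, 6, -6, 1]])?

The matrix is block lower-triangular with a 2×2 block and a 2×2 block on the diagonal, so its determinant equals the product of the determinants of the diagonal blocks.
det of the 2×2 block = -1
det of the 2×2 block = 0
det = (-1)·(0) = 0

The determinant is 0.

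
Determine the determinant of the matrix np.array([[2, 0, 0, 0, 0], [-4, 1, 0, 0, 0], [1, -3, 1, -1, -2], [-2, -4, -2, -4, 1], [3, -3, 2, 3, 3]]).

The matrix is block lower-triangular with a 2×2 block and a 3×3 block on the diagonal, so its determinant equals the product of the determinants of the diagonal blocks.
det of the 2×2 block = 2
det of the 3×3 block = -27
det = (2)·(-27) = -54

-54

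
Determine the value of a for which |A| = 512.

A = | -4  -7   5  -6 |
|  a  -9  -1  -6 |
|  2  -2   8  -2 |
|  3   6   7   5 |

0

Expanding along the column containing a, det(A) is linear in a: det(A) = (16)·a + (512).
Set (16)·a + (512) = 512  ⇒  (16)·a = 0  ⇒  a = 0.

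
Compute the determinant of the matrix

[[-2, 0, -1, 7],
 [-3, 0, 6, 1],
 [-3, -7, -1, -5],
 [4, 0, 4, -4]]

-1316

Expand along column 2 (it has 3 zeros):
  − (-7) · M_32   where M_32 = det([-2 -1 7; -3 6 1; 4 4 -4]) = -188
det = (-1)·(-7)·(-188) = -1316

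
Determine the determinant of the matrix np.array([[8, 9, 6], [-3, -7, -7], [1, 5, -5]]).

Expand along row 1:
  + 8 · |-7 -7; 5 -5| = 8·(35 − (-35)) = 560
  − 9 · |-3 -7; 1 -5| = −9·(15 − (-7)) = -198
  + 6 · |-3 -7; 1 5| = 6·(-15 − (-7)) = -48
Sum: (560) + (-198) + (-48) = 314

The determinant is 314.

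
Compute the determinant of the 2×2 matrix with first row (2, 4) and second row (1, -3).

det = 2·(-3) − 4·1 = -6 − 4 = -10

-10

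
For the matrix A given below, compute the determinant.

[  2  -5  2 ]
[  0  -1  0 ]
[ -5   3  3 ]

|A| = -16

Expand along row 2:
  + (-1) · |2 2; -5 3| = (-1)·(6 − (-10)) = -16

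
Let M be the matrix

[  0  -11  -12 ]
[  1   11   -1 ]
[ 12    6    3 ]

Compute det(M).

Expand along row 1:
  − (-11) · |1 -1; 12 3| = −(-11)·(3 − (-12)) = 165
  + (-12) · |1 11; 12 6| = (-12)·(6 − 132) = 1512
Sum: (165) + (1512) = 1677

1677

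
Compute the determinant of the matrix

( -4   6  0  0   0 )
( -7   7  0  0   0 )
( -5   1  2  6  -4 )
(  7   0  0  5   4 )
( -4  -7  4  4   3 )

The matrix is block lower-triangular with a 2×2 block and a 3×3 block on the diagonal, so its determinant equals the product of the determinants of the diagonal blocks.
det of the 2×2 block = 14
det of the 3×3 block = 174
det = (14)·(174) = 2436

2436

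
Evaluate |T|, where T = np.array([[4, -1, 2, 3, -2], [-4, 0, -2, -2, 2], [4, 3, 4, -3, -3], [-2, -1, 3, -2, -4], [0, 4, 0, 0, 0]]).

Expand along row 5 (it has 4 zeros):
  − (4) · M_52   where M_52 = det([4 2 3 -2; -4 -2 -2 2; 4 4 -3 -3; -2 3 -2 -4]) = 24
det = (-1)·(4)·(24) = -96

-96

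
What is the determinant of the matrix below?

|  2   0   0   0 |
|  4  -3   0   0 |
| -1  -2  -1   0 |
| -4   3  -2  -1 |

The matrix is lower triangular, so the determinant is the product of the diagonal entries:
det = (2) · (-3) · (-1) · (-1) = -6

The determinant is -6.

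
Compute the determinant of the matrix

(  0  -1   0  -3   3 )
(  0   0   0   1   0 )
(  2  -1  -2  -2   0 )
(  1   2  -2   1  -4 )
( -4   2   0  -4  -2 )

Expand along row 2 (it has 4 zeros):
  + (1) · M_24   where M_24 = det([0 -1 0 3; 2 -1 -2 0; 1 2 -2 -4; -4 2 0 -2]) = 32
det = (+1)·(1)·(32) = 32

32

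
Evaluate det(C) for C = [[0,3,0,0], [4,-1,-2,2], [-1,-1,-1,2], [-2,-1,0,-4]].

Expand along row 1 (it has 3 zeros):
  − (3) · M_12   where M_12 = det([4 -2 2; -1 -1 2; -2 0 -4]) = 28
det = (-1)·(3)·(28) = -84

The determinant is -84.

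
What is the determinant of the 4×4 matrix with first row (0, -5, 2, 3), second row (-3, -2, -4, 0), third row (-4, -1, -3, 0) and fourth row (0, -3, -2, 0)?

33

Expand along column 4 (it has 3 zeros):
  − (3) · M_14   where M_14 = det([-3 -2 -4; -4 -1 -3; 0 -3 -2]) = -11
det = (-1)·(3)·(-11) = 33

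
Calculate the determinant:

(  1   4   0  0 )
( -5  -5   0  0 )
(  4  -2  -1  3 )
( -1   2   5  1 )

The matrix is block lower-triangular with a 2×2 block and a 2×2 block on the diagonal, so its determinant equals the product of the determinants of the diagonal blocks.
det of the 2×2 block = 15
det of the 2×2 block = -16
det = (15)·(-16) = -240

The determinant is -240.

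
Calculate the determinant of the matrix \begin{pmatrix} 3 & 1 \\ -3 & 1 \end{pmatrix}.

det = 3·1 − 1·(-3) = 3 − (-3) = 6

6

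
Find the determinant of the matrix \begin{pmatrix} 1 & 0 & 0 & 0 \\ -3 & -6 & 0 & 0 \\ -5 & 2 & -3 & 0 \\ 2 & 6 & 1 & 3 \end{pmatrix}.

The matrix is lower triangular, so the determinant is the product of the diagonal entries:
det = (1) · (-6) · (-3) · (3) = 54

54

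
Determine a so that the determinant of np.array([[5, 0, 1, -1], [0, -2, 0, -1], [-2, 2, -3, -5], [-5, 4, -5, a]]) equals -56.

a = -9

Expanding along the column containing a, det(A) is linear in a: det(A) = (26)·a + (178).
Set (26)·a + (178) = -56  ⇒  (26)·a = -234  ⇒  a = -9.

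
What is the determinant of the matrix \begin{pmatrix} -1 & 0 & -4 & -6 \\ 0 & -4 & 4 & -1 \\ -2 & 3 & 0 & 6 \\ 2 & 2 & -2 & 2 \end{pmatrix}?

Expand along row 1 (it has 1 zero):
  + (-1) · M_11   where M_11 = det([-4 4 -1; 3 0 6; 2 -2 2]) = -18
  + (-4) · M_13   where M_13 = det([0 -4 -1; -2 3 6; 2 2 2]) = -54
  − (-6) · M_14   where M_14 = det([0 -4 4; -2 3 0; 2 2 -2]) = -24
det = (+1)·(-1)·(-18) + (+1)·(-4)·(-54) + (-1)·(-6)·(-24) = 90

90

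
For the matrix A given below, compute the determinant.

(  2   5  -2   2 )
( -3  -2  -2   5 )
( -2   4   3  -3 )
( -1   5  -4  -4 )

The determinant is -1123.

Expand along row 1:
  + (2) · M_11   where M_11 = det([-2 -2 5; 4 3 -3; 5 -4 -4]) = -109
  − (5) · M_12   where M_12 = det([-3 -2 5; -2 3 -3; -1 -4 -4]) = 137
  + (-2) · M_13   where M_13 = det([-3 -2 5; -2 4 -3; -1 5 -4]) = -17
  − (2) · M_14   where M_14 = det([-3 -2 -2; -2 4 3; -1 5 -4]) = 127
det = (+1)·(2)·(-109) + (-1)·(5)·(137) + (+1)·(-2)·(-17) + (-1)·(2)·(127) = -1123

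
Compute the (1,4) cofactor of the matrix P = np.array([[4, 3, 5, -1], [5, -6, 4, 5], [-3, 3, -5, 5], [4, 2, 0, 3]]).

-98

Delete row 1 and column 4; the remaining 3×3 submatrix is [5 -6 4; -3 3 -5; 4 2 0].
Its determinant is 98.
The cofactor carries sign (−1)^(1+4) = −1, so C_{1,4} = −(98) = -98.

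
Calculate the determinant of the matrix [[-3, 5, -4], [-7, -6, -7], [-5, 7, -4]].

132

Expand along column 1:
  + (-3) · |-6 -7; 7 -4| = (-3)·(24 − (-49)) = -219
  − (-7) · |5 -4; 7 -4| = −(-7)·(-20 − (-28)) = 56
  + (-5) · |5 -4; -6 -7| = (-5)·(-35 − 24) = 295
Sum: (-219) + (56) + (295) = 132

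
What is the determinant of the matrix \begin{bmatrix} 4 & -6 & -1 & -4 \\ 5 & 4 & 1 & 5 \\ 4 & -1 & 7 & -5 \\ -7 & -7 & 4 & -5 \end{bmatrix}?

The determinant is 2435.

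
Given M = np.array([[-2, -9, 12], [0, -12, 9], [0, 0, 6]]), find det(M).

M is upper triangular, so det(M) is the product of the diagonal entries:
det = (-2) · (-12) · (6) = 144

144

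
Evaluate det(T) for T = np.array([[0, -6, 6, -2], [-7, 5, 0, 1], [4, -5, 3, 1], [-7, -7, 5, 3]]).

-888

Expand along row 1 (it has 1 zero):
  − (-6) · M_12   where M_12 = det([-7 0 1; 4 3 1; -7 5 3]) = 13
  + (6) · M_13   where M_13 = det([-7 5 1; 4 -5 1; -7 -7 3]) = -102
  − (-2) · M_14   where M_14 = det([-7 5 0; 4 -5 3; -7 -7 5]) = -177
det = (-1)·(-6)·(13) + (+1)·(6)·(-102) + (-1)·(-2)·(-177) = -888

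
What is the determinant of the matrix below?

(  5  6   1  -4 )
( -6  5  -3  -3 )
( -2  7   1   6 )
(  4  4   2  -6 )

Expand along row 1:
  + (5) · M_11   where M_11 = det([5 -3 -3; 7 1 6; 4 2 -6]) = -318
  − (6) · M_12   where M_12 = det([-6 -3 -3; -2 1 6; 4 2 -6]) = 96
  + (1) · M_13   where M_13 = det([-6 5 -3; -2 7 6; 4 4 -6]) = 564
  − (-4) · M_14   where M_14 = det([-6 5 -3; -2 7 1; 4 4 2]) = 88
det = (+1)·(5)·(-318) + (-1)·(6)·(96) + (+1)·(1)·(564) + (-1)·(-4)·(88) = -1250

-1250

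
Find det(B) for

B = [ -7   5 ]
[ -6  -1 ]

det(B) = (-7)·(-1) − 5·(-6) = 7 − (-30) = 37

37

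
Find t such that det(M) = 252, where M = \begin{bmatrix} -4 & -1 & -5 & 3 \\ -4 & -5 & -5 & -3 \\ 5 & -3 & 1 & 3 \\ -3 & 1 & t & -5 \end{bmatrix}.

Expanding along the column containing t, det(M) is linear in t: det(M) = (-210)·t + (42).
Set (-210)·t + (42) = 252  ⇒  (-210)·t = 210  ⇒  t = -1.

-1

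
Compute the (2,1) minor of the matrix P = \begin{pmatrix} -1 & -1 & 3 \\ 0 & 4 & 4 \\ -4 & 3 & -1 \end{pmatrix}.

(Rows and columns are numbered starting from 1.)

The minor is -8.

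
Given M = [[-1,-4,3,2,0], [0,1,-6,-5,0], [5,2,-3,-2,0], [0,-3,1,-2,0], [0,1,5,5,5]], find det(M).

Expand along column 5 (it has 4 zeros):
  + (5) · M_55   where M_55 = det([-1 -4 3 2; 0 1 -6 -5; 5 2 -3 -2; 0 -3 1 -2]) = -238
det = (+1)·(5)·(-238) = -1190

-1190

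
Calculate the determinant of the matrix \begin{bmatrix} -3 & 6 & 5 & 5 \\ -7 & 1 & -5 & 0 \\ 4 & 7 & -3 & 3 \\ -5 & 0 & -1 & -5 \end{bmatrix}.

Expand along row 2 (it has 1 zero):
  − (-7) · M_21   where M_21 = det([6 5 5; 7 -3 3; 0 -1 -5]) = 248
  + (1) · M_22   where M_22 = det([-3 5 5; 4 -3 3; -5 -1 -5]) = -124
  − (-5) · M_23   where M_23 = det([-3 6 5; 4 7 3; -5 0 -5]) = 310
det = (-1)·(-7)·(248) + (+1)·(1)·(-124) + (-1)·(-5)·(310) = 3162

3162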